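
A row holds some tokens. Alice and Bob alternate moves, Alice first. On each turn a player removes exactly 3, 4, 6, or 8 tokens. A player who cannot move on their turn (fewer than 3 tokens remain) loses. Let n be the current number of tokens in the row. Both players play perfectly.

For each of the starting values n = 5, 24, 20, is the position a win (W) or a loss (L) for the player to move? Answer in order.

Classify positions by backward induction: terminal positions (no move available) are L. From any other position, the mover wins iff some move reaches an L.
n=0: no move → L
n=1: no move → L
n=2: no move → L
n=3: reaches L-position 0 → W
n=4: reaches L-position 1 → W
n=5: reaches L-position 2 → W
n=6: reaches L-position 2 → W
n=7: reaches L-position 1 → W
n=8: reaches L-position 2 → W
n=9: reaches L-position 1 → W
n=10: reaches L-position 2 → W
n=11: only reaches 8(W), 7(W), 5(W), 3(W), all W → L
n=12: only reaches 9(W), 8(W), 6(W), 4(W), all W → L
n=13: only reaches 10(W), 9(W), 7(W), 5(W), all W → L
n=14: reaches L-position 11 → W
n=15: reaches L-position 12 → W
n=16: reaches L-position 13 → W
n=17: reaches L-position 13 → W
n=18: reaches L-position 12 → W
n=19: reaches L-position 13 → W
n=20: reaches L-position 12 → W
n=21: reaches L-position 13 → W
n=22: only reaches 19(W), 18(W), 16(W), 14(W), all W → L
n=23: only reaches 20(W), 19(W), 17(W), 15(W), all W → L
n=24: only reaches 21(W), 20(W), 18(W), 16(W), all W → L

5: W, 24: L, 20: W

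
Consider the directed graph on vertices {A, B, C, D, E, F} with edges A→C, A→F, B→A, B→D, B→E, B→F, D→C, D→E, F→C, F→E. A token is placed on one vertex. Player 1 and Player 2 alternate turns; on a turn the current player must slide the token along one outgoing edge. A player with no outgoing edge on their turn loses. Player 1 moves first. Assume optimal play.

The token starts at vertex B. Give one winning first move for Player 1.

Move to E.

Label each position W (a win for the player to move) or L (a loss). A position with no legal move is L; any other position is W exactly when some move reaches an L, and L when every move reaches a W.
Every edge goes from a vertex to one that appears earlier in the order E, C, F, D, A, B, so processing vertices in that order labels each vertex after all of its successors.
E: no outgoing edge → L
C: no outgoing edge → L
F: reaches L-position C → W
D: reaches L-position C → W
A: reaches L-position C → W
B: reaches L-position E → W
From B, the L positions reachable in one move are: E.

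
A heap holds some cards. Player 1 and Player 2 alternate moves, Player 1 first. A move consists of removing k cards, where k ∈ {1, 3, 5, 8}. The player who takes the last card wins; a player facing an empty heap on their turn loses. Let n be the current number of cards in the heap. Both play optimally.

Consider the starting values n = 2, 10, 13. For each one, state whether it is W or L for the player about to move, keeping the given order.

Work bottom-up. With no move the player to move loses. Otherwise the position is W if at least one move leads to an L position for the opponent, and L if every move leads to a W.
n=0: no move → L
n=1: W (go to 0, an L position)
n=2: L (sole option 1(W) is W)
n=3: W (go to 2, an L position)
n=4: L (options 3(W), 1(W) are all W)
n=5: W (go to 4, an L position)
n=6: L (options 5(W), 3(W), 1(W) are all W)
n=7: W (go to 6, an L position)
n=8: W (go to 0, an L position)
n=9: W (go to 6, an L position)
n=10: W (go to 2, an L position)
n=11: W (go to 6, an L position)
n=12: W (go to 4, an L position)
n=13: L (options 12(W), 10(W), 8(W), 5(W) are all W)

2: L, 10: W, 13: L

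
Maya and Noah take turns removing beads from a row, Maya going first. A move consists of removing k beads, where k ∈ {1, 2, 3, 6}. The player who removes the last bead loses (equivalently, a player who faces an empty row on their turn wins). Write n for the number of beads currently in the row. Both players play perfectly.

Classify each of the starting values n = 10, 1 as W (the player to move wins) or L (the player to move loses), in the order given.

10: W, 1: L

Compute win/loss labels from the base case upward. A position with no move is W. Any other position is W if it can reach an L in one move, else L.
n=0: no move; the opponent has just taken the last bead and therefore loses → W
n=1: L (sole option 0(W) is W)
n=2: W (go to 1, an L position)
n=3: W (go to 1, an L position)
n=4: W (go to 1, an L position)
n=5: L (options 4(W), 3(W), 2(W) are all W)
n=6: W (go to 5, an L position)
n=7: W (go to 5, an L position)
n=8: W (go to 5, an L position)
n=9: L (options 8(W), 7(W), 6(W), 3(W) are all W)
n=10: W (go to 9, an L position)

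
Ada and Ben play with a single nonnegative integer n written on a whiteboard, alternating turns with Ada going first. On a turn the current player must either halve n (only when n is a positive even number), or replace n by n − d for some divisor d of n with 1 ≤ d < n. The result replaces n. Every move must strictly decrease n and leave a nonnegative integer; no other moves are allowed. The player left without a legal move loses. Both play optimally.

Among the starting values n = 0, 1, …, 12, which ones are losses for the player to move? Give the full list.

0, 1, 3, 5, 7, 9, 11

Classify positions by backward induction: terminal positions (no move available) are L. From any other position, the mover wins iff some move reaches an L.
n=0: no move → L
n=1: no move → L
n=2: reaches L-position 1 → W
n=3: only reaches 2(W), which is W → L
n=4: reaches L-position 3 → W
n=5: only reaches 4(W), which is W → L
n=6: reaches L-position 3 → W
n=7: only reaches 6(W), which is W → L
n=8: reaches L-position 7 → W
n=9: only reaches 6(W), 8(W), all W → L
n=10: reaches L-position 5 → W
n=11: only reaches 10(W), which is W → L
n=12: reaches L-position 9 → W
The losing starting values of n are exactly the entries labelled L in this table (7 of them).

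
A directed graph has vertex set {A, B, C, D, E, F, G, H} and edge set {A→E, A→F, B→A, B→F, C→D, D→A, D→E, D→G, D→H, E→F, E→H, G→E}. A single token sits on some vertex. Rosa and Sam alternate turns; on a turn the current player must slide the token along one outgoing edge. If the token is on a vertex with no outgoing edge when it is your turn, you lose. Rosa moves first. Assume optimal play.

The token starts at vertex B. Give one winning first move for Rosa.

Move to F.

Label each position W (a win for the player to move) or L (a loss). A position with no legal move is L; any other position is W exactly when some move reaches an L, and L when every move reaches a W.
Every edge goes from a vertex to one that appears earlier in the order F, H, E, G, A, D, B, C, so processing vertices in that order labels each vertex after all of its successors.
F: no outgoing edge → L
H: no outgoing edge → L
E: →H(L), so W
G: →E(W) only, which is W, so L
A: →F(L), so W
D: →G(L), so W
B: →F(L), so W
C: →D(W) only, which is W, so L
From B, the L positions reachable in one move are: F.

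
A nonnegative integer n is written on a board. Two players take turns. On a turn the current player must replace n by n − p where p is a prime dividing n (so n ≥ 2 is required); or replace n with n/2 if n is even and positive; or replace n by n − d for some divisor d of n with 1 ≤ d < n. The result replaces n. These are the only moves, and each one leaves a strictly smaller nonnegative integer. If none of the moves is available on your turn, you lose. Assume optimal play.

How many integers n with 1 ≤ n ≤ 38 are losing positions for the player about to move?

9

Classify positions by backward induction: terminal positions (no move available) are L. From any other position, the mover wins iff some move reaches an L.
n=0: no move → L
n=1: no move → L
n=2: reaches L-position 0 → W
n=3: reaches L-position 0 → W
n=4: only reaches 2(W), 3(W), all W → L
n=5: reaches L-position 0 → W
n=6: reaches L-position 4 → W
n=7: reaches L-position 0 → W
n=8: reaches L-position 4 → W
n=9: only reaches 6(W), 8(W), all W → L
n=10: reaches L-position 9 → W
n=11: reaches L-position 0 → W
n=12: reaches L-position 9 → W
n=13: reaches L-position 0 → W
n=14: only reaches 7(W), 12(W), 13(W), all W → L
n=15: reaches L-position 14 → W
n=16: reaches L-position 14 → W
n=17: reaches L-position 0 → W
n=18: reaches L-position 9 → W
n=19: reaches L-position 0 → W
n=20: only reaches 10(W), 15(W), 16(W), 18(W), 19(W), all W → L
n=21: reaches L-position 14 → W
n=22: reaches L-position 20 → W
n=23: reaches L-position 0 → W
n=24: reaches L-position 20 → W
n=25: reaches L-position 20 → W
n=26: only reaches 13(W), 24(W), 25(W), all W → L
n=27: reaches L-position 26 → W
n=28: reaches L-position 14 → W
n=29: reaches L-position 0 → W
n=30: reaches L-position 20 → W
n=31: reaches L-position 0 → W
n=32: only reaches 16(W), 24(W), 28(W), 30(W), 31(W), all W → L
n=33: reaches L-position 32 → W
n=34: reaches L-position 32 → W
n=35: only reaches 28(W), 30(W), 34(W), all W → L
n=36: reaches L-position 32 → W
n=37: reaches L-position 0 → W
n=38: only reaches 19(W), 36(W), 37(W), all W → L
L entries with 1 ≤ n ≤ 38 (n=0 is outside the asked range and is not counted): n = 1, 4, 9, 14, 20, 26, 32, 35, 38; that makes 9.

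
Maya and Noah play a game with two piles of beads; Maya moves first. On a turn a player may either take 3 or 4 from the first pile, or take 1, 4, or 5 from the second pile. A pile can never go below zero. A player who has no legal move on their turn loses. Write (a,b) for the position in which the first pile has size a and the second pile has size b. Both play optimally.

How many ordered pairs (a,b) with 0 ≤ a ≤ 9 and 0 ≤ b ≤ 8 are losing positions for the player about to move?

26

Compute win/loss labels from the base case upward. A position with no move is L. Any other position is W if it can reach an L in one move, else L.
Every move lowers a or b (never raises either), so fill the grid row by row in increasing a, and left to right within a row: each cell's successors are then already labelled.
      b=0  b=1  b=2  b=3  b=4  b=5  b=6  b=7  b=8
a=0:    L    W    L    W    W    W    W    W    L
a=1:    L    W    L    W    W    W    W    W    L
a=2:    L    W    L    W    W    W    W    W    L
a=3:    W    L    W    L    W    W    W    W    W
a=4:    W    L    W    L    W    W    W    W    W
a=5:    W    L    W    L    W    W    W    W    W
a=6:    W    W    W    W    L    W    L    W    W
a=7:    L    W    L    W    W    W    W    W    L
a=8:    L    W    L    W    W    W    W    W    L
a=9:    L    W    L    W    W    W    W    W    L
Cells with no legal move (terminal, hence L): (0,0), (1,0), (2,0).
The remaining L cells, each justified by listing all of its moves:
(0,2): →(0,1)(W) only, which is W, so L
(0,8): →(0,7)(W), (0,4)(W), (0,3)(W) — all W, so L
(1,2): →(1,1)(W) only, which is W, so L
(1,8): →(1,7)(W), (1,4)(W), (1,3)(W) — all W, so L
(2,2): →(2,1)(W) only, which is W, so L
(2,8): →(2,7)(W), (2,4)(W), (2,3)(W) — all W, so L
(3,1): →(0,1)(W), (3,0)(W) — all W, so L
(3,3): →(0,3)(W), (3,2)(W) — all W, so L
(4,1): →(1,1)(W), (0,1)(W), (4,0)(W) — all W, so L
(4,3): →(1,3)(W), (0,3)(W), (4,2)(W) — all W, so L
(5,1): →(2,1)(W), (1,1)(W), (5,0)(W) — all W, so L
(5,3): →(2,3)(W), (1,3)(W), (5,2)(W) — all W, so L
(6,4): →(3,4)(W), (2,4)(W), (6,3)(W), (6,0)(W) — all W, so L
(6,6): →(3,6)(W), (2,6)(W), (6,5)(W), (6,2)(W), (6,1)(W) — all W, so L
(7,0): →(4,0)(W), (3,0)(W) — all W, so L
(7,2): →(4,2)(W), (3,2)(W), (7,1)(W) — all W, so L
(7,8): →(4,8)(W), (3,8)(W), (7,7)(W), (7,4)(W), (7,3)(W) — all W, so L
(8,0): →(5,0)(W), (4,0)(W) — all W, so L
(8,2): →(5,2)(W), (4,2)(W), (8,1)(W) — all W, so L
(8,8): →(5,8)(W), (4,8)(W), (8,7)(W), (8,4)(W), (8,3)(W) — all W, so L
(9,0): →(6,0)(W), (5,0)(W) — all W, so L
(9,2): →(6,2)(W), (5,2)(W), (9,1)(W) — all W, so L
(9,8): →(6,8)(W), (5,8)(W), (9,7)(W), (9,4)(W), (9,3)(W) — all W, so L
Every other cell has at least one move into one of the L cells above, so it is W.
L cells per row: a=0: 3, a=1: 3, a=2: 3, a=3: 2, a=4: 2, a=5: 2, a=6: 2, a=7: 3, a=8: 3, a=9: 3; total 26.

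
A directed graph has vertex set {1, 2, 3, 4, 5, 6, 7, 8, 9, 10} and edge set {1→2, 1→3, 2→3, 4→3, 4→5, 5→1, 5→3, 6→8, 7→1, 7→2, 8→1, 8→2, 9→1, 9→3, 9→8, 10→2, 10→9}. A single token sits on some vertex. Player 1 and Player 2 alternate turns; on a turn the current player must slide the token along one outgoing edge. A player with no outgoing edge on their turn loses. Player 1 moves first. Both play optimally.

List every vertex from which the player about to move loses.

3, 7, 8, 10

Use the standard recursion: the mover loses at a terminal position; elsewhere, the mover wins exactly when some move hands the opponent an L position.
Every edge goes from a vertex to one that appears earlier in the order 3, 2, 1, 8, 5, 7, 6, 9, 4, 10, so processing vertices in that order labels each vertex after all of its successors.
3: no outgoing edge → L
2: can move to 3, which is L ⇒ W
1: can move to 3, which is L ⇒ W
8: moves to 1(W), 2(W); every one is W ⇒ L
5: can move to 3, which is L ⇒ W
7: moves to 1(W), 2(W); every one is W ⇒ L
6: can move to 8, which is L ⇒ W
9: can move to 8, which is L ⇒ W
4: can move to 3, which is L ⇒ W
10: moves to 9(W), 2(W); every one is W ⇒ L
Reading off the rows marked L gives the requested list; there are 4 such vertices.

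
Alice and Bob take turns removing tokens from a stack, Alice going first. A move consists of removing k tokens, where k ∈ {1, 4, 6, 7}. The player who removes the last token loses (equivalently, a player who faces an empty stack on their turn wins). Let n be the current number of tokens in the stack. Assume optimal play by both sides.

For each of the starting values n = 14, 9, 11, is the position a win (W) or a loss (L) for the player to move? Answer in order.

14: L, 9: W, 11: L

Work bottom-up. With no move the player to move wins. Otherwise the position is W if at least one move leads to an L position for the opponent, and L if every move leads to a W.
n=0: no move; the opponent has just taken the last token and therefore loses → W
n=1: only reaches 0(W), which is W → L
n=2: reaches L-position 1 → W
n=3: only reaches 2(W), which is W → L
n=4: reaches L-position 3 → W
n=5: reaches L-position 1 → W
n=6: only reaches 5(W), 2(W), 0(W), all W → L
n=7: reaches L-position 6 → W
n=8: reaches L-position 1 → W
n=9: reaches L-position 3 → W
n=10: reaches L-position 6 → W
n=11: only reaches 10(W), 7(W), 5(W), 4(W), all W → L
n=12: reaches L-position 11 → W
n=13: reaches L-position 6 → W
n=14: only reaches 13(W), 10(W), 8(W), 7(W), all W → L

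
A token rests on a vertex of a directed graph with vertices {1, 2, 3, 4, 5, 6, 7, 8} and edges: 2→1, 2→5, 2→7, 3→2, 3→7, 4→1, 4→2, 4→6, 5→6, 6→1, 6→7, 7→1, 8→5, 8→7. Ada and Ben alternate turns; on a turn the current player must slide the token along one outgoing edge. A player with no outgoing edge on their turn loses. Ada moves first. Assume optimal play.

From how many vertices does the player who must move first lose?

Positions with no move are L. A position that does have a move is losing for the player to move precisely when every available move leads to a winning position for the opponent. Fill in the labels:
Every edge goes from a vertex to one that appears earlier in the order 1, 7, 6, 5, 2, 3, 4, 8, so processing vertices in that order labels each vertex after all of its successors.
1: no outgoing edge → L
7: W (go to 1, an L position)
6: W (go to 1, an L position)
5: L (sole option 6(W) is W)
2: W (go to 5, an L position)
3: L (options 2(W), 7(W) are all W)
4: W (go to 1, an L position)
8: W (go to 5, an L position)
The L vertices are 1, 3, 5; that is 3 in all.

3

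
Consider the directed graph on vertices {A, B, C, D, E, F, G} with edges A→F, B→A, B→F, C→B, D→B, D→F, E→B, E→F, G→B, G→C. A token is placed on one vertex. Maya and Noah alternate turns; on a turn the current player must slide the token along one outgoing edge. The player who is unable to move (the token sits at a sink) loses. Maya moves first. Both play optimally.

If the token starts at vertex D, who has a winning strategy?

Maya wins.

Classify positions by backward induction: terminal positions (no move available) are L. From any other position, the mover wins iff some move reaches an L.
Every edge goes from a vertex to one that appears earlier in the order F, A, B, D, C, E, G, so processing vertices in that order labels each vertex after all of its successors.
F: no outgoing edge → L
A: →F(L), so W
B: →F(L), so W
D: →F(L), so W
C: →B(W) only, which is W, so L
E: →F(L), so W
G: →C(L), so W
From D Maya can move to F, reaching an L position.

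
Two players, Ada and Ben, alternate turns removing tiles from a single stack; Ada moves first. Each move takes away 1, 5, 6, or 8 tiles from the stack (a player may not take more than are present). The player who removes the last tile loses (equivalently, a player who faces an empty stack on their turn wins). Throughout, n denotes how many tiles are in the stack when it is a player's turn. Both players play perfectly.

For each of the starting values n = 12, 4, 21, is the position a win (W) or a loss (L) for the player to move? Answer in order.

12: L, 4: W, 21: W

Positions with no move are W. A position that does have a move is losing for the player to move precisely when every available move leads to a winning position for the opponent. Fill in the labels:
n=0: no move; the opponent has just taken the last tile and therefore loses → W
n=1: the only move is to 0(W), a W ⇒ L
n=2: can move to 1, which is L ⇒ W
n=3: the only move is to 2(W), a W ⇒ L
n=4: can move to 3, which is L ⇒ W
n=5: moves to 4(W), 0(W); every one is W ⇒ L
n=6: can move to 5, which is L ⇒ W
n=7: can move to 1, which is L ⇒ W
n=8: can move to 3, which is L ⇒ W
n=9: can move to 3, which is L ⇒ W
n=10: can move to 5, which is L ⇒ W
n=11: can move to 5, which is L ⇒ W
n=12: moves to 11(W), 7(W), 6(W), 4(W); every one is W ⇒ L
n=13: can move to 12, which is L ⇒ W
n=14: moves to 13(W), 9(W), 8(W), 6(W); every one is W ⇒ L
n=15: can move to 14, which is L ⇒ W
n=16: moves to 15(W), 11(W), 10(W), 8(W); every one is W ⇒ L
n=17: can move to 16, which is L ⇒ W
n=18: can move to 12, which is L ⇒ W
n=19: can move to 14, which is L ⇒ W
n=20: can move to 14, which is L ⇒ W
n=21: can move to 16, which is L ⇒ W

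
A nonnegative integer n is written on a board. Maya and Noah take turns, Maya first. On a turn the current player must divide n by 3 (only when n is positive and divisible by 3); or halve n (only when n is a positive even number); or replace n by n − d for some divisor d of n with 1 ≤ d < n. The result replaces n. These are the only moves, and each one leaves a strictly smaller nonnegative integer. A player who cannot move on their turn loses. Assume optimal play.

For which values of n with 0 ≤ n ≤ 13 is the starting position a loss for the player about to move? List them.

0, 1, 4, 7, 9, 11, 13

Positions with no move are L. A position that does have a move is losing for the player to move precisely when every available move leads to a winning position for the opponent. Fill in the labels:
n=0: no move → L
n=1: no move → L
n=2: →1(L), so W
n=3: →1(L), so W
n=4: →2(W), 3(W) — all W, so L
n=5: →4(L), so W
n=6: →4(L), so W
n=7: →6(W) only, which is W, so L
n=8: →4(L), so W
n=9: →3(W), 6(W), 8(W) — all W, so L
n=10: →9(L), so W
n=11: →10(W) only, which is W, so L
n=12: →4(L), so W
n=13: →12(W) only, which is W, so L
Reading off the rows marked L gives the requested list; there are 7 such values of n.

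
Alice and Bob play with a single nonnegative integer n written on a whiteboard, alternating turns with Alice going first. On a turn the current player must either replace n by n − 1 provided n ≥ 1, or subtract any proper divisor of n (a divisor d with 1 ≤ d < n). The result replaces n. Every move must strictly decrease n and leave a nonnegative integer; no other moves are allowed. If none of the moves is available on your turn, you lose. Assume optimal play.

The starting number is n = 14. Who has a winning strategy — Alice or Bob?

Alice wins.

Label each position W (a win for the player to move) or L (a loss). A position with no legal move is L; any other position is W exactly when some move reaches an L, and L when every move reaches a W.
n=0: no move → L
n=1: W (go to 0, an L position)
n=2: L (sole option 1(W) is W)
n=3: W (go to 2, an L position)
n=4: W (go to 2, an L position)
n=5: L (sole option 4(W) is W)
n=6: W (go to 5, an L position)
n=7: L (sole option 6(W) is W)
n=8: W (go to 7, an L position)
n=9: L (options 6(W), 8(W) are all W)
n=10: W (go to 5, an L position)
n=11: L (sole option 10(W) is W)
n=12: W (go to 9, an L position)
n=13: L (sole option 12(W) is W)
n=14: W (go to 7, an L position)
The starting position 14 is W: Alice should move to 7, handing over an L position.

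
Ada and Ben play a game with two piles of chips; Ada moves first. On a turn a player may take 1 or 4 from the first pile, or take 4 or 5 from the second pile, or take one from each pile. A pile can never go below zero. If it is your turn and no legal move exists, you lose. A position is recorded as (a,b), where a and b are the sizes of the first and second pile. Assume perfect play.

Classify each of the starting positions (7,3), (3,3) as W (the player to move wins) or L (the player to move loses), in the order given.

Classify positions by backward induction: terminal positions (no move available) are L. From any other position, the mover wins iff some move reaches an L.
No move ever increases a pile, so every position that can arise here has a ≤ 7 and b ≤ 3; it is enough to label the cells with 0 ≤ a ≤ 7 and 0 ≤ b ≤ 3.
Every move lowers a or b (never raises either), so fill the grid row by row in increasing a, and left to right within a row: each cell's successors are then already labelled.
      b=0  b=1  b=2  b=3
a=0:    L    L    L    L
a=1:    W    W    W    W
a=2:    L    L    L    L
a=3:    W    W    W    W
a=4:    W    W    W    W
a=5:    L    L    L    L
a=6:    W    W    W    W
a=7:    L    L    L    L
Cells with no legal move (terminal, hence L): (0,0), (0,1), (0,2), (0,3).
The remaining L cells, each justified by listing all of its moves:
(2,0): →(1,0)(W) only, which is W, so L
(2,1): →(1,1)(W), (1,0)(W) — all W, so L
(2,2): →(1,2)(W), (1,1)(W) — all W, so L
(2,3): →(1,3)(W), (1,2)(W) — all W, so L
(5,0): →(4,0)(W), (1,0)(W) — all W, so L
(5,1): →(4,1)(W), (1,1)(W), (4,0)(W) — all W, so L
(5,2): →(4,2)(W), (1,2)(W), (4,1)(W) — all W, so L
(5,3): →(4,3)(W), (1,3)(W), (4,2)(W) — all W, so L
(7,0): →(6,0)(W), (3,0)(W) — all W, so L
(7,1): →(6,1)(W), (3,1)(W), (6,0)(W) — all W, so L
(7,2): →(6,2)(W), (3,2)(W), (6,1)(W) — all W, so L
(7,3): →(6,3)(W), (3,3)(W), (6,2)(W) — all W, so L
Every other cell has at least one move into one of the L cells above, so it is W.
(7,3): one of the L cells justified above, so L
(3,3): the move to (2,3) reaches an L cell, so W

(7,3): L, (3,3): W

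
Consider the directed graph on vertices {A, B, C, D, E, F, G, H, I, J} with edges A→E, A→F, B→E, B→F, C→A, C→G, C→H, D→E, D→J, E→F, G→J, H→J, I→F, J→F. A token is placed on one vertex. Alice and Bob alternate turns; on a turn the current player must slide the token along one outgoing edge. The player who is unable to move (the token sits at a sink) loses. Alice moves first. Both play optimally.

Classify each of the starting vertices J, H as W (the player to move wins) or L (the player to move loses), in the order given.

J: W, H: L

Build the W/L table. Terminal = L. A non-terminal position is W if it has a move to some L; otherwise it is L.
Every edge goes from a vertex to one that appears earlier in the order F, E, J, D, A, B, H, I, G, C, so processing vertices in that order labels each vertex after all of its successors.
F: no outgoing edge → L
E: W (go to F, an L position)
J: W (go to F, an L position)
D: L (options J(W), E(W) are all W)
A: W (go to F, an L position)
B: W (go to F, an L position)
H: L (sole option J(W) is W)
I: W (go to F, an L position)
G: L (sole option J(W) is W)
C: W (go to G, an L position)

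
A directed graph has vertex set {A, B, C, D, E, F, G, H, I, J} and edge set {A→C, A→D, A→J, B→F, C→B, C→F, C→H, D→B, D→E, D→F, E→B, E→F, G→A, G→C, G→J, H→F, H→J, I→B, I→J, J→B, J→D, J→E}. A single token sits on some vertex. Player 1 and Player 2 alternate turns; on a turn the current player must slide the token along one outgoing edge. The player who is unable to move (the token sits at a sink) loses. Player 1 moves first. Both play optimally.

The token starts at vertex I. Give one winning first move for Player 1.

Move to J.

Classify positions by backward induction: terminal positions (no move available) are L. From any other position, the mover wins iff some move reaches an L.
Every edge goes from a vertex to one that appears earlier in the order F, B, E, D, J, H, C, I, A, G, so processing vertices in that order labels each vertex after all of its successors.
F: no outgoing edge → L
B: W (go to F, an L position)
E: W (go to F, an L position)
D: W (go to F, an L position)
J: L (options D(W), E(W), B(W) are all W)
H: W (go to J, an L position)
C: W (go to F, an L position)
I: W (go to J, an L position)
A: W (go to J, an L position)
G: W (go to J, an L position)
From I, the L positions reachable in one move are: J.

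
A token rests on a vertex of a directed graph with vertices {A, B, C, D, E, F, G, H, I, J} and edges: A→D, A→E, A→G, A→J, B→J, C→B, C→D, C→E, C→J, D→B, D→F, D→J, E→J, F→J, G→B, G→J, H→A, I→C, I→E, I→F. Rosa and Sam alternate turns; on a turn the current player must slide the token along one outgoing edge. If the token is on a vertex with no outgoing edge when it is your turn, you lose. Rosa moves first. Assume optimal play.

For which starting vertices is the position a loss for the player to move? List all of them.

H, I, J

Work bottom-up. With no move the player to move loses. Otherwise the position is W if at least one move leads to an L position for the opponent, and L if every move leads to a W.
Every edge goes from a vertex to one that appears earlier in the order J, E, B, G, F, D, C, I, A, H, so processing vertices in that order labels each vertex after all of its successors.
J: no outgoing edge → L
E: reaches L-position J → W
B: reaches L-position J → W
G: reaches L-position J → W
F: reaches L-position J → W
D: reaches L-position J → W
C: reaches L-position J → W
I: only reaches C(W), F(W), E(W), all W → L
A: reaches L-position J → W
H: only reaches A(W), which is W → L
Reading off the rows marked L gives the requested list; there are 3 such vertices.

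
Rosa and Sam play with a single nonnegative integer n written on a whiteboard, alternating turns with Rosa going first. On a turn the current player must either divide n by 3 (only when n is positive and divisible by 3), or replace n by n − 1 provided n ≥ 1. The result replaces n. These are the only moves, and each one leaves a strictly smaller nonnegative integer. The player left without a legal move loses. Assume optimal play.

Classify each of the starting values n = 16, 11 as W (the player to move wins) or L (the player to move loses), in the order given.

Compute win/loss labels from the base case upward. A position with no move is L. Any other position is W if it can reach an L in one move, else L.
n=0: no move → L
n=1: W (go to 0, an L position)
n=2: L (sole option 1(W) is W)
n=3: W (go to 2, an L position)
n=4: L (sole option 3(W) is W)
n=5: W (go to 4, an L position)
n=6: W (go to 2, an L position)
n=7: L (sole option 6(W) is W)
n=8: W (go to 7, an L position)
n=9: L (options 3(W), 8(W) are all W)
n=10: W (go to 9, an L position)
n=11: L (sole option 10(W) is W)
n=12: W (go to 4, an L position)
n=13: L (sole option 12(W) is W)
n=14: W (go to 13, an L position)
n=15: L (options 5(W), 14(W) are all W)
n=16: W (go to 15, an L position)

16: W, 11: L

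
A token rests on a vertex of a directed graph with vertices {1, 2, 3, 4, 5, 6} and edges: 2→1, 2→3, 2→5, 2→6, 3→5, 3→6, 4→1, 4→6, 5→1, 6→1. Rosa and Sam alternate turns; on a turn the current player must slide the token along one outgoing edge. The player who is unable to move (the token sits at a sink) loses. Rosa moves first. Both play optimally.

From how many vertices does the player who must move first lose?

Classify positions by backward induction: terminal positions (no move available) are L. From any other position, the mover wins iff some move reaches an L.
Every edge goes from a vertex to one that appears earlier in the order 1, 6, 5, 3, 2, 4, so processing vertices in that order labels each vertex after all of its successors.
1: no outgoing edge → L
6: W (go to 1, an L position)
5: W (go to 1, an L position)
3: L (options 5(W), 6(W) are all W)
2: W (go to 3, an L position)
4: W (go to 1, an L position)
The L vertices are 1, 3; that is 2 in all.

2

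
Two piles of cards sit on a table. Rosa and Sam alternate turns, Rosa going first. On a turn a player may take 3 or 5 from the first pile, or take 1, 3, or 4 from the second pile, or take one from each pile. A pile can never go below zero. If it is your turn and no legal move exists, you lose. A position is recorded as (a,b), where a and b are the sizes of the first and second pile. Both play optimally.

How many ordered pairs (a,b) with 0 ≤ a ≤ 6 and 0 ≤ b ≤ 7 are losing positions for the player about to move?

17

Classify positions by backward induction: terminal positions (no move available) are L. From any other position, the mover wins iff some move reaches an L.
Every move lowers a or b (never raises either), so fill the grid row by row in increasing a, and left to right within a row: each cell's successors are then already labelled.
      b=0  b=1  b=2  b=3  b=4  b=5  b=6  b=7
a=0:    L    W    L    W    W    W    W    L
a=1:    L    W    L    W    W    W    W    L
a=2:    L    W    L    W    W    W    W    L
a=3:    W    W    W    W    L    W    L    W
a=4:    W    L    W    L    W    W    W    W
a=5:    W    L    W    L    W    W    W    W
a=6:    W    L    W    L    W    W    W    W
Cells with no legal move (terminal, hence L): (0,0), (1,0), (2,0).
The remaining L cells, each justified by listing all of its moves:
(0,2): L (sole option (0,1)(W) is W)
(0,7): L (options (0,6)(W), (0,4)(W), (0,3)(W) are all W)
(1,2): L (options (1,1)(W), (0,1)(W) are all W)
(1,7): L (options (1,6)(W), (1,4)(W), (1,3)(W), (0,6)(W) are all W)
(2,2): L (options (2,1)(W), (1,1)(W) are all W)
(2,7): L (options (2,6)(W), (2,4)(W), (2,3)(W), (1,6)(W) are all W)
(3,4): L (options (0,4)(W), (3,3)(W), (3,1)(W), (3,0)(W), (2,3)(W) are all W)
(3,6): L (options (0,6)(W), (3,5)(W), (3,3)(W), (3,2)(W), (2,5)(W) are all W)
(4,1): L (options (1,1)(W), (4,0)(W), (3,0)(W) are all W)
(4,3): L (options (1,3)(W), (4,2)(W), (4,0)(W), (3,2)(W) are all W)
(5,1): L (options (2,1)(W), (0,1)(W), (5,0)(W), (4,0)(W) are all W)
(5,3): L (options (2,3)(W), (0,3)(W), (5,2)(W), (5,0)(W), (4,2)(W) are all W)
(6,1): L (options (3,1)(W), (1,1)(W), (6,0)(W), (5,0)(W) are all W)
(6,3): L (options (3,3)(W), (1,3)(W), (6,2)(W), (6,0)(W), (5,2)(W) are all W)
Every other cell has at least one move into one of the L cells above, so it is W.
L cells per row: a=0: 3, a=1: 3, a=2: 3, a=3: 2, a=4: 2, a=5: 2, a=6: 2; total 17.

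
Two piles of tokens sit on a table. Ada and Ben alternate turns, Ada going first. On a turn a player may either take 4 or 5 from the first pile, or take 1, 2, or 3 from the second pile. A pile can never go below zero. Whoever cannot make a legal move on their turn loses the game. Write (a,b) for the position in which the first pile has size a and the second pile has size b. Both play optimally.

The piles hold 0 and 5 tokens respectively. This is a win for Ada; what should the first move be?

Positions with no move are L. A position that does have a move is losing for the player to move precisely when every available move leads to a winning position for the opponent. Fill in the labels:
No move ever increases a pile, so every position that can arise here has a ≤ 0 and b ≤ 5; it is enough to label the cells with 0 ≤ a ≤ 0 and 0 ≤ b ≤ 5.
Every move lowers a or b (never raises either), so fill the grid row by row in increasing a, and left to right within a row: each cell's successors are then already labelled.
      b=0  b=1  b=2  b=3  b=4  b=5
a=0:    L    W    W    W    L    W
Cells with no legal move (terminal, hence L): (0,0).
The remaining L cells, each justified by listing all of its moves:
(0,4): L (options (0,3)(W), (0,2)(W), (0,1)(W) are all W)
Every other cell has at least one move into one of the L cells above, so it is W.
From (0,5), the L positions reachable in one move are: (0,4).

Move to (0,4).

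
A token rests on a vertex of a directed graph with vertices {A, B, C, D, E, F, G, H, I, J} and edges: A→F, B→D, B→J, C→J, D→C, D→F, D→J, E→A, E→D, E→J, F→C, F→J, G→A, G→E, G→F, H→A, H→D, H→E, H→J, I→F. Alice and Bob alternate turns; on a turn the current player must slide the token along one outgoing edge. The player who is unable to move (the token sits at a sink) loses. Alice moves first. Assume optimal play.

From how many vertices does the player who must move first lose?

3

Use the standard recursion: the mover loses at a terminal position; elsewhere, the mover wins exactly when some move hands the opponent an L position.
Every edge goes from a vertex to one that appears earlier in the order J, C, F, D, A, I, E, H, B, G, so processing vertices in that order labels each vertex after all of its successors.
J: no outgoing edge → L
C: W (go to J, an L position)
F: W (go to J, an L position)
D: W (go to J, an L position)
A: L (sole option F(W) is W)
I: L (sole option F(W) is W)
E: W (go to A, an L position)
H: W (go to A, an L position)
B: W (go to J, an L position)
G: W (go to A, an L position)
The L vertices are A, I, J; that is 3 in all.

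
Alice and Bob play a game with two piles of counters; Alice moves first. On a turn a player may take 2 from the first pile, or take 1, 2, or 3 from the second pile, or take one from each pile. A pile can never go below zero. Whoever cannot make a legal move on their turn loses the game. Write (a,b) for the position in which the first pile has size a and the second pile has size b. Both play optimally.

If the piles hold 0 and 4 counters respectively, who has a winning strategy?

Bob wins.

Use the standard recursion: the mover loses at a terminal position; elsewhere, the mover wins exactly when some move hands the opponent an L position.
No move ever increases a pile, so every position that can arise here has a ≤ 0 and b ≤ 4; it is enough to label the cells with 0 ≤ a ≤ 0 and 0 ≤ b ≤ 4.
Every move lowers a or b (never raises either), so fill the grid row by row in increasing a, and left to right within a row: each cell's successors are then already labelled.
      b=0  b=1  b=2  b=3  b=4
a=0:    L    W    W    W    L
Cells with no legal move (terminal, hence L): (0,0).
The remaining L cells, each justified by listing all of its moves:
(0,4): only reaches (0,3)(W), (0,2)(W), (0,1)(W), all W → L
Every other cell has at least one move into one of the L cells above, so it is W.
The starting position (0,4) is L: whatever Alice does, the opponent receives a W position.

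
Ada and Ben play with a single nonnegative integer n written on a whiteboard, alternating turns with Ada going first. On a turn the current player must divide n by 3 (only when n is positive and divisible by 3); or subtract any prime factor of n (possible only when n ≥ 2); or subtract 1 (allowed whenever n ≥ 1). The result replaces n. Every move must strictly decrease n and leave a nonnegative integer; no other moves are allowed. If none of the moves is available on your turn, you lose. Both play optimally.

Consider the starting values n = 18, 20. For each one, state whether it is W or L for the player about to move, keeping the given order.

Classify positions by backward induction: terminal positions (no move available) are L. From any other position, the mover wins iff some move reaches an L.
n=0: no move → L
n=1: W (go to 0, an L position)
n=2: W (go to 0, an L position)
n=3: W (go to 0, an L position)
n=4: L (options 2(W), 3(W) are all W)
n=5: W (go to 0, an L position)
n=6: W (go to 4, an L position)
n=7: W (go to 0, an L position)
n=8: L (options 6(W), 7(W) are all W)
n=9: W (go to 8, an L position)
n=10: W (go to 8, an L position)
n=11: W (go to 0, an L position)
n=12: W (go to 4, an L position)
n=13: W (go to 0, an L position)
n=14: L (options 7(W), 12(W), 13(W) are all W)
n=15: W (go to 14, an L position)
n=16: W (go to 14, an L position)
n=17: W (go to 0, an L position)
n=18: L (options 6(W), 15(W), 16(W), 17(W) are all W)
n=19: W (go to 0, an L position)
n=20: W (go to 18, an L position)

18: L, 20: W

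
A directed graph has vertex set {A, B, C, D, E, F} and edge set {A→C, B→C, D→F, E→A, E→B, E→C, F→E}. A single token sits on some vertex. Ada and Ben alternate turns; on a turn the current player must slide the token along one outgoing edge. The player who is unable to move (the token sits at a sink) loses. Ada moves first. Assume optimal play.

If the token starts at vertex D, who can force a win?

Positions with no move are L. A position that does have a move is losing for the player to move precisely when every available move leads to a winning position for the opponent. Fill in the labels:
Every edge goes from a vertex to one that appears earlier in the order C, A, B, E, F, D, so processing vertices in that order labels each vertex after all of its successors.
C: no outgoing edge → L
A: can move to C, which is L ⇒ W
B: can move to C, which is L ⇒ W
E: can move to C, which is L ⇒ W
F: the only move is to E(W), a W ⇒ L
D: can move to F, which is L ⇒ W
From D Ada can move to F, reaching an L position.

Ada wins.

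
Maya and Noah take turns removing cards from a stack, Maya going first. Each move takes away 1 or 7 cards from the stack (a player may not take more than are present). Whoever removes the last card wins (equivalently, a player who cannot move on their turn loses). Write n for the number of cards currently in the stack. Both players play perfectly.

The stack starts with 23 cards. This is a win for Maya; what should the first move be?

Remove 1, leaving 22.

Positions with no move are L. A position that does have a move is losing for the player to move precisely when every available move leads to a winning position for the opponent. Fill in the labels:
n=0: no move → L
n=1: reaches L-position 0 → W
n=2: only reaches 1(W), which is W → L
n=3: reaches L-position 2 → W
n=4: only reaches 3(W), which is W → L
n=5: reaches L-position 4 → W
n=6: only reaches 5(W), which is W → L
n=7: reaches L-position 6 → W
n=8: only reaches 7(W), 1(W), all W → L
n=9: reaches L-position 8 → W
n=10: only reaches 9(W), 3(W), all W → L
n=11: reaches L-position 10 → W
n=12: only reaches 11(W), 5(W), all W → L
n=13: reaches L-position 12 → W
n=14: only reaches 13(W), 7(W), all W → L
n=15: reaches L-position 14 → W
n=16: only reaches 15(W), 9(W), all W → L
n=17: reaches L-position 16 → W
n=18: only reaches 17(W), 11(W), all W → L
n=19: reaches L-position 18 → W
n=20: only reaches 19(W), 13(W), all W → L
n=21: reaches L-position 20 → W
n=22: only reaches 21(W), 15(W), all W → L
n=23: reaches L-position 22 → W
From 23, the L positions reachable in one move are: 22, 16. Any move reaching one of these is winning.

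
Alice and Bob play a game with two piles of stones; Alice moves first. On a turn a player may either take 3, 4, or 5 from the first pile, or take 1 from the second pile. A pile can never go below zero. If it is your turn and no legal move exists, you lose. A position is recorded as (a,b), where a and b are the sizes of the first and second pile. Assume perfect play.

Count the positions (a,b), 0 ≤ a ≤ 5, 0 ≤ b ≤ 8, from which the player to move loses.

Label each position W (a win for the player to move) or L (a loss). A position with no legal move is L; any other position is W exactly when some move reaches an L, and L when every move reaches a W.
Every move lowers a or b (never raises either), so fill the grid row by row in increasing a, and left to right within a row: each cell's successors are then already labelled.
      b=0  b=1  b=2  b=3  b=4  b=5  b=6  b=7  b=8
a=0:    L    W    L    W    L    W    L    W    L
a=1:    L    W    L    W    L    W    L    W    L
a=2:    L    W    L    W    L    W    L    W    L
a=3:    W    L    W    L    W    L    W    L    W
a=4:    W    L    W    L    W    L    W    L    W
a=5:    W    L    W    L    W    L    W    L    W
Cells with no legal move (terminal, hence L): (0,0), (1,0), (2,0).
The remaining L cells, each justified by listing all of its moves:
(0,2): the only move is to (0,1)(W), a W ⇒ L
(0,4): the only move is to (0,3)(W), a W ⇒ L
(0,6): the only move is to (0,5)(W), a W ⇒ L
(0,8): the only move is to (0,7)(W), a W ⇒ L
(1,2): the only move is to (1,1)(W), a W ⇒ L
(1,4): the only move is to (1,3)(W), a W ⇒ L
(1,6): the only move is to (1,5)(W), a W ⇒ L
(1,8): the only move is to (1,7)(W), a W ⇒ L
(2,2): the only move is to (2,1)(W), a W ⇒ L
(2,4): the only move is to (2,3)(W), a W ⇒ L
(2,6): the only move is to (2,5)(W), a W ⇒ L
(2,8): the only move is to (2,7)(W), a W ⇒ L
(3,1): moves to (0,1)(W), (3,0)(W); every one is W ⇒ L
(3,3): moves to (0,3)(W), (3,2)(W); every one is W ⇒ L
(3,5): moves to (0,5)(W), (3,4)(W); every one is W ⇒ L
(3,7): moves to (0,7)(W), (3,6)(W); every one is W ⇒ L
(4,1): moves to (1,1)(W), (0,1)(W), (4,0)(W); every one is W ⇒ L
(4,3): moves to (1,3)(W), (0,3)(W), (4,2)(W); every one is W ⇒ L
(4,5): moves to (1,5)(W), (0,5)(W), (4,4)(W); every one is W ⇒ L
(4,7): moves to (1,7)(W), (0,7)(W), (4,6)(W); every one is W ⇒ L
(5,1): moves to (2,1)(W), (1,1)(W), (0,1)(W), (5,0)(W); every one is W ⇒ L
(5,3): moves to (2,3)(W), (1,3)(W), (0,3)(W), (5,2)(W); every one is W ⇒ L
(5,5): moves to (2,5)(W), (1,5)(W), (0,5)(W), (5,4)(W); every one is W ⇒ L
(5,7): moves to (2,7)(W), (1,7)(W), (0,7)(W), (5,6)(W); every one is W ⇒ L
Every other cell has at least one move into one of the L cells above, so it is W.
L cells per row: a=0: 5, a=1: 5, a=2: 5, a=3: 4, a=4: 4, a=5: 4; total 27.

27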